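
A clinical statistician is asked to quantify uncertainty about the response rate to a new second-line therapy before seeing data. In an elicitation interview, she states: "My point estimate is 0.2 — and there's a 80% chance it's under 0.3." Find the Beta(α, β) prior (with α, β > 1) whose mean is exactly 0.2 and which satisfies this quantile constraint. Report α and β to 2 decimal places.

α ≈ 1.90, β ≈ 7.60

With mean 0.2 fixed, write α = 0.2s, β = 0.8s where s = α+β.
Need P(θ < 0.3) = 0.8 under Beta(0.2s, 0.8s). Normal approximation: (q−m)/√(m(1−m)/s) ≈ z_{0.8} = 0.842, so s ≈ 0.2·0.8·(0.842)²/(0.3−0.2)² = 11.3.
At s = 11.3: P(θ<0.3) ≈ 0.814. Adjusting to match 0.8 gives s ≈ 9.50.
So α = 0.2·9.50 ≈ 1.90, β = 0.8·9.50 ≈ 7.60.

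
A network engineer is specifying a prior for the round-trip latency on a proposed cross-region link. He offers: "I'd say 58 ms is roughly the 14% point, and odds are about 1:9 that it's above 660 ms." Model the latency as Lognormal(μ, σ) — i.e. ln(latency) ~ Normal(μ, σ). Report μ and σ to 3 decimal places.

If T ~ Lognormal(μ,σ) then ln T ~ Normal(μ,σ), so the p-quantile of ln T is μ + z_p·σ.
ln(58) = 4.06 and ln(660) = 6.492; z_{0.14} = -1.08, z_{0.9} = 1.282.
σ = (6.492 − 4.06)/(1.282 − (-1.08)) = 1.030.
μ = 4.06 − (-1.08)·1.030 = 5.173.

μ ≈ 5.173, σ ≈ 1.030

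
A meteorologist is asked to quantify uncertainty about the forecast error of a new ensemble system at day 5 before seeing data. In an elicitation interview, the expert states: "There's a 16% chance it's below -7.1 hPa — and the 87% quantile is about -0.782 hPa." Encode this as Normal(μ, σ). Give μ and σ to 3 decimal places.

μ = -4.138, σ = 2.979

For Normal(μ,σ), the p-quantile is μ + z_p·σ. Here z_{0.16} = -0.9945, z_{0.87} = 1.126.
So -7.1 = μ − 0.9945σ and -0.782 = μ + 1.126σ.
Subtracting: σ = (-0.782 − -7.1)/(1.126 − (-0.9945)) = 2.979.
Then μ = -7.1 − (-0.9945)·2.979 = -4.138.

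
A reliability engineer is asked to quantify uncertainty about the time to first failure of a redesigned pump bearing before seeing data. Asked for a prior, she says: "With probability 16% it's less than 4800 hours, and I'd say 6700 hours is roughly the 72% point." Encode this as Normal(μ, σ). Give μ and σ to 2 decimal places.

μ = 5997.91, σ = 1204.59

For Normal(μ,σ), the p-quantile is μ + z_p·σ. Here z_{0.16} = -0.9945, z_{0.72} = 0.5828.
So 4800 = μ − 0.9945σ and 6700 = μ + 0.5828σ.
Subtracting: σ = (6700 − 4800)/(0.5828 − (-0.9945)) = 1204.59.
Then μ = 4800 − (-0.9945)·1204.59 = 5997.91.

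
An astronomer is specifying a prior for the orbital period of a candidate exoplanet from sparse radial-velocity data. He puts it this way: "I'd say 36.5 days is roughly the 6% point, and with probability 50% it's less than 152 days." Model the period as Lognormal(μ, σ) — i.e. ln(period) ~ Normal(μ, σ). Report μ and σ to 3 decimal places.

μ ≈ 5.024, σ ≈ 0.918

If T ~ Lognormal(μ,σ) then ln T ~ Normal(μ,σ), so the p-quantile of ln T is μ + z_p·σ.
ln(36.5) = 3.597 and ln(152) = 5.024; z_{0.06} = -1.555, z_{0.5} = 0.
σ = (5.024 − 3.597)/(0 − (-1.555)) = 0.918.
μ = 3.597 − (-1.555)·0.918 = 5.024.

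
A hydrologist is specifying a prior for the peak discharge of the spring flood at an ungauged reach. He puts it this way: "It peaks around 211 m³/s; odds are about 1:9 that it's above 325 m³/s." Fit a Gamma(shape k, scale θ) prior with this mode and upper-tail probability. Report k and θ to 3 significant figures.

k ≈ 11, θ ≈ 21.1

Gamma(k,θ) with k>1 has mode (k−1)θ, so θ = 211/(k−1).
Need P(X < 325) = 0.9 with θ tied to k this way. Start at k = 2, θ = 211: P(X<325) ≈ 0.456.
Too low — raise k to concentrate. Iterating converges to k ≈ 11.
Then θ = 211/(11−1) ≈ 21.1.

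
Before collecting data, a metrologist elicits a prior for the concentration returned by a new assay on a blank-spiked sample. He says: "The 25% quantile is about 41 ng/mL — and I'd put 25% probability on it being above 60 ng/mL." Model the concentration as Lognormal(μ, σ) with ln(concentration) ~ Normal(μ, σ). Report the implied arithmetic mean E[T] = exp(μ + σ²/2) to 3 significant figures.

E[T] ≈ 51.6 ng/mL

If T ~ Lognormal(μ,σ) then ln T ~ Normal(μ,σ), so the p-quantile of ln T is μ + z_p·σ.
ln(41) = 3.714 and ln(60) = 4.094; z_{0.25} = -0.6745, z_{0.75} = 0.6745.
σ = (4.094 − 3.714)/(0.6745 − (-0.6745)) = 0.282.
μ = 3.714 − (-0.6745)·0.282 = 3.904.
E[T] = exp(μ + σ²/2) = exp(3.904 + 0.0398) = 51.6 ng/mL.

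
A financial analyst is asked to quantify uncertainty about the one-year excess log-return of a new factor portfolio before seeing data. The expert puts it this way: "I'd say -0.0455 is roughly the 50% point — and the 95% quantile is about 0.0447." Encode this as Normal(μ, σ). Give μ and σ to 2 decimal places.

The p-quantile of Normal(μ,σ) is μ + z_p·σ, with z_{0.5} = 0 and z_{0.95} = 1.645.
Eliminate σ: μ = (z₂·x₁ − z₁·x₂)/(z₂ − z₁) = (1.645·-0.0455 − (0)·0.0447)/1.645 = -0.05.
Then σ = (x₂ − x₁)/(z₂ − z₁) = (0.0447 − -0.0455)/1.645 = 0.05.

μ = -0.05, σ = 0.05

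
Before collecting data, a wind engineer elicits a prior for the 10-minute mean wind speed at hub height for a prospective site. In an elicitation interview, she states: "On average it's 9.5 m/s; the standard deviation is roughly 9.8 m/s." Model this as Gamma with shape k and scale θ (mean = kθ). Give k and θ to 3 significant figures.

k ≈ 0.94, θ ≈ 10.1

For Gamma(k, scale θ): mean = kθ, variance = kθ², so CV = 1/√k.
CV = SD/mean = 9.8/9.5 = 1.032, hence k = 1/CV² = 0.94.
Then θ = mean/k = 9.5/0.94 = 10.1.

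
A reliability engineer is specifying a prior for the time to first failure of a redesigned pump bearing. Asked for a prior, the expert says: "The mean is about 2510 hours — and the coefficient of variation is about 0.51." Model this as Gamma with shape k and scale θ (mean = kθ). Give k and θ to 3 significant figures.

For Gamma(k, scale θ): mean = kθ, variance = kθ², so CV = 1/√k.
CV = 0.51, hence k = 1/CV² = 3.84.
Then θ = mean/k = 2510/3.84 = 653.

k ≈ 3.84, θ ≈ 653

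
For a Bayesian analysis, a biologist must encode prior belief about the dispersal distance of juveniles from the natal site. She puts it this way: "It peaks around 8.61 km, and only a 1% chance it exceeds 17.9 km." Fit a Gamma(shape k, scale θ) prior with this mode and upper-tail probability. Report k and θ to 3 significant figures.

k ≈ 10.1, θ ≈ 0.946

Gamma(k,θ) with k>1 has mode (k−1)θ, so θ = 8.61/(k−1).
Need P(X < 17.9) = 0.99 with θ tied to k this way. Start at k = 2, θ = 8.61: P(X<17.9) ≈ 0.615.
Too low — raise k to concentrate. Iterating converges to k ≈ 10.1.
Then θ = 8.61/(10.1−1) ≈ 0.946.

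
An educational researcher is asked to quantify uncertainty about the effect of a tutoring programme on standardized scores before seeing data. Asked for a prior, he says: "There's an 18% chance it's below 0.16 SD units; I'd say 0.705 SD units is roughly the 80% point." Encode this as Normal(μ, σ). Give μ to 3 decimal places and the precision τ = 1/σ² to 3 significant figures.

μ = 0.444, τ = 10.4

The p-quantile of Normal(μ,σ) is μ + z_p·σ, with z_{0.18} = -0.9154 and z_{0.8} = 0.8416.
Eliminate σ: μ = (z₂·x₁ − z₁·x₂)/(z₂ − z₁) = (0.8416·0.16 − (-0.9154)·0.705)/1.757 = 0.444.
Then σ = (x₂ − x₁)/(z₂ − z₁) = (0.705 − 0.16)/1.757 = 0.310.
Precision τ = 1/σ² = 1/0.3102² = 10.4.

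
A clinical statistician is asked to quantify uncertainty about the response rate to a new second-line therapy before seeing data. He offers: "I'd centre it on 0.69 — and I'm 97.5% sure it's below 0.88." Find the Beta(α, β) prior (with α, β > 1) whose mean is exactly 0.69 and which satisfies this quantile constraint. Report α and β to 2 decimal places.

With mean 0.69 fixed, write α = 0.69s, β = 0.31s where s = α+β.
Need P(θ < 0.88) = 0.975 under Beta(0.69s, 0.31s). Normal approximation: (q−m)/√(m(1−m)/s) ≈ z_{0.975} = 1.96, so s ≈ 0.69·0.31·(1.96)²/(0.88−0.69)² = 22.8.
At s = 22.8: P(θ<0.88) ≈ 0.990. Adjusting to match 0.975 gives s ≈ 16.76.
So α = 0.69·16.76 ≈ 11.56, β = 0.31·16.76 ≈ 5.20.

α ≈ 11.56, β ≈ 5.20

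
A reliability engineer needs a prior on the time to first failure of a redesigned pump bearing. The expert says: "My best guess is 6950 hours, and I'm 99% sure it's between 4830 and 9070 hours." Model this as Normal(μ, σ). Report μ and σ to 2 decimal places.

A symmetric 99% interval runs μ ± z·σ with z = 2.576.
Half-width = 2120, so σ = 2120/2.576 = 823.04.
μ is the stated best guess, 6950.00.

μ = 6950.00, σ = 823.04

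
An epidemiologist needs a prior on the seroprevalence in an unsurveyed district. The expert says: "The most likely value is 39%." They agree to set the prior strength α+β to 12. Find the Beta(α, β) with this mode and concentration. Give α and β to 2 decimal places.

For α,β > 1 the Beta mode is (α−1)/(α+β−2). With α+β = 12, the mode is (α−1)/10.
Set (α−1)/10 = 0.39 → α = 1 + 0.39·10 = 4.90.
β = 12 − α = 7.10.

α = 4.90, β = 7.10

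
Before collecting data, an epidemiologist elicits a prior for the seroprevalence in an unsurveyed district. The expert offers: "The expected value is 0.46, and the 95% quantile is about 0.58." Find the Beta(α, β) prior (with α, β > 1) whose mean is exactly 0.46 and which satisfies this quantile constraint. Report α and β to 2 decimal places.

α ≈ 21.42, β ≈ 25.15

With mean 0.46 fixed, write α = 0.46s, β = 0.54s where s = α+β.
Need P(θ < 0.58) = 0.95 under Beta(0.46s, 0.54s). Normal approximation: (q−m)/√(m(1−m)/s) ≈ z_{0.95} = 1.64, so s ≈ 0.46·0.54·(1.64)²/(0.58−0.46)² = 46.7.
At s = 46.7: P(θ<0.58) ≈ 0.950. Adjusting to match 0.95 gives s ≈ 46.57.
So α = 0.46·46.57 ≈ 21.42, β = 0.54·46.57 ≈ 25.15.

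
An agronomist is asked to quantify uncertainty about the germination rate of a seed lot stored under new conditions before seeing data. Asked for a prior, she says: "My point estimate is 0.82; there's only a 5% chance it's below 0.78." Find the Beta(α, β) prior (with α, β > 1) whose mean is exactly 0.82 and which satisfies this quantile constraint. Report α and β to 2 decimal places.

α ≈ 218.18, β ≈ 47.89

With mean 0.82 fixed, write α = 0.82s, β = 0.18s where s = α+β.
Need P(θ < 0.78) = 0.05 under Beta(0.82s, 0.18s). Normal approximation: (q−m)/√(m(1−m)/s) ≈ z_{0.05} = -1.64, so s ≈ 0.82·0.18·(-1.64)²/(0.78−0.82)² = 249.6.
At s = 249.6: P(θ<0.78) ≈ 0.055. Adjusting to match 0.05 gives s ≈ 266.08.
So α = 0.82·266.08 ≈ 218.18, β = 0.18·266.08 ≈ 47.89.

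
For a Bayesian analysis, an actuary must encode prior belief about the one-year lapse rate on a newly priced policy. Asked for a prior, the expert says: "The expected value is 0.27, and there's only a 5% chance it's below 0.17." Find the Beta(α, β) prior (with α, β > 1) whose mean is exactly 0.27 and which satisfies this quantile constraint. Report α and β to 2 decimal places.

α ≈ 12.59, β ≈ 34.04

With mean 0.27 fixed, write α = 0.27s, β = 0.73s where s = α+β.
Need P(θ < 0.17) = 0.05 under Beta(0.27s, 0.73s). Normal approximation: (q−m)/√(m(1−m)/s) ≈ z_{0.05} = -1.64, so s ≈ 0.27·0.73·(-1.64)²/(0.17−0.27)² = 53.3.
At s = 53.3: P(θ<0.17) ≈ 0.039. Adjusting to match 0.05 gives s ≈ 46.63.
So α = 0.27·46.63 ≈ 12.59, β = 0.73·46.63 ≈ 34.04.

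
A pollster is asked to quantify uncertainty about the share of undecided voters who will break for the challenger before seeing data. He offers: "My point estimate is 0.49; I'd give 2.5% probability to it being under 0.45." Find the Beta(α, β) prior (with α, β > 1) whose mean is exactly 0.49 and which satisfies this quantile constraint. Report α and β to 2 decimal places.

α ≈ 292.83, β ≈ 304.78

With mean 0.49 fixed, write α = 0.49s, β = 0.51s where s = α+β.
Need P(θ < 0.45) = 0.025 under Beta(0.49s, 0.51s). Normal approximation: (q−m)/√(m(1−m)/s) ≈ z_{0.025} = -1.96, so s ≈ 0.49·0.51·(-1.96)²/(0.45−0.49)² = 600.0.
At s = 600.0: P(θ<0.45) ≈ 0.025. Adjusting to match 0.025 gives s ≈ 597.61.
So α = 0.49·597.61 ≈ 292.83, β = 0.51·597.61 ≈ 304.78.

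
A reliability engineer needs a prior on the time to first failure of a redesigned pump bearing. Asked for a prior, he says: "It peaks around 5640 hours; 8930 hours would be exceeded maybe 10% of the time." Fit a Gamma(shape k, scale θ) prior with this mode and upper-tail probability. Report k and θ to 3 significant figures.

k ≈ 9.88, θ ≈ 635

Gamma(k,θ) with k>1 has mode (k−1)θ, so θ = 5640/(k−1).
Need P(X < 8930) = 0.9 with θ tied to k this way. Start at k = 2, θ = 5640: P(X<8930) ≈ 0.470.
Too low — raise k to concentrate. Iterating converges to k ≈ 9.88.
Then θ = 5640/(9.88−1) ≈ 635.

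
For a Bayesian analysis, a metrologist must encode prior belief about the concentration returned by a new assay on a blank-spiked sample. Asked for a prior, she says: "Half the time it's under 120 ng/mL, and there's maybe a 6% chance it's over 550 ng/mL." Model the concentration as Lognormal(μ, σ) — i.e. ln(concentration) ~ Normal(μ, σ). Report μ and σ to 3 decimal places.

μ ≈ 4.787, σ ≈ 0.979

If T ~ Lognormal(μ,σ) then ln T ~ Normal(μ,σ), so the p-quantile of ln T is μ + z_p·σ.
ln(120) = 4.787 and ln(550) = 6.31; z_{0.5} = 0, z_{0.94} = 1.555.
σ = (6.31 − 4.787)/(1.555 − (0)) = 0.979.
μ = 4.787 − (0)·0.979 = 4.787.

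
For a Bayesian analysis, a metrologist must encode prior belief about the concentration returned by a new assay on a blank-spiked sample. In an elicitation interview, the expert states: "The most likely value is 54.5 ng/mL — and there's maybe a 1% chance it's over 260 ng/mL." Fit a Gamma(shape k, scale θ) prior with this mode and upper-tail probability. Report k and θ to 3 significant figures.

k ≈ 2.63, θ ≈ 33.5

Gamma(k,θ) with k>1 has mode (k−1)θ, so θ = 54.5/(k−1).
Need P(X < 260) = 0.99 with θ tied to k this way. Start at k = 2, θ = 54.5: P(X<260) ≈ 0.951.
Too low — raise k to concentrate. Iterating converges to k ≈ 2.63.
Then θ = 54.5/(2.63−1) ≈ 33.5.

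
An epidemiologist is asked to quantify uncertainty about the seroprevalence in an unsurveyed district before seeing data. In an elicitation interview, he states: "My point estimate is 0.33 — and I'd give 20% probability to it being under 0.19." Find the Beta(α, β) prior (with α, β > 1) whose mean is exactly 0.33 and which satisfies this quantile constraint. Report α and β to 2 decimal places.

With mean 0.33 fixed, write α = 0.33s, β = 0.67s where s = α+β.
Need P(θ < 0.19) = 0.2 under Beta(0.33s, 0.67s). Normal approximation: (q−m)/√(m(1−m)/s) ≈ z_{0.2} = -0.842, so s ≈ 0.33·0.67·(-0.842)²/(0.19−0.33)² = 8.0.
At s = 8.0: P(θ<0.19) ≈ 0.206. Adjusting to match 0.2 gives s ≈ 8.29.
So α = 0.33·8.29 ≈ 2.74, β = 0.67·8.29 ≈ 5.56.

α ≈ 2.74, β ≈ 5.56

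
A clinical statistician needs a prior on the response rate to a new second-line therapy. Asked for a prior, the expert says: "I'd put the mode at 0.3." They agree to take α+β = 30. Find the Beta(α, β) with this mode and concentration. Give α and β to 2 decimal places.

α = 9.40, β = 20.60

For α,β > 1 the Beta mode is (α−1)/(α+β−2). With α+β = 30, the mode is (α−1)/28.
Set (α−1)/28 = 0.3 → α = 1 + 0.3·28 = 9.40.
β = 30 − α = 20.60.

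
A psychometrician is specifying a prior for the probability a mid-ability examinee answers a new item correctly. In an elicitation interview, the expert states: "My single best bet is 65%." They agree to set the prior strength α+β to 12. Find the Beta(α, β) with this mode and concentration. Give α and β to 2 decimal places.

α = 7.50, β = 4.50

For α,β > 1 the Beta mode is (α−1)/(α+β−2). With α+β = 12, the mode is (α−1)/10.
Set (α−1)/10 = 0.65 → α = 1 + 0.65·10 = 7.50.
β = 12 − α = 4.50.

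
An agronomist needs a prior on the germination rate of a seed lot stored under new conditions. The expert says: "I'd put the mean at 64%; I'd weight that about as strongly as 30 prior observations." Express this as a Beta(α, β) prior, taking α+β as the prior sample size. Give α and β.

Under the effective-sample-size interpretation, Beta(α, β) has prior mean α/(α+β) and prior sample size α+β.
So α+β = 30 and α/(α+β) = 0.64, giving α = 0.64·30 = 19.2 and β = 30 − 19.2 = 10.8.

α = 19.2, β = 10.8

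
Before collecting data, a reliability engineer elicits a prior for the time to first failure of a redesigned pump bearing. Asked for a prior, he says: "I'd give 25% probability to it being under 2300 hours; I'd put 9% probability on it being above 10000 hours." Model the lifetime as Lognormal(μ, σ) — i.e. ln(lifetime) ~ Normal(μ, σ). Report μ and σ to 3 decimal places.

μ ≈ 8.233, σ ≈ 0.729

If T ~ Lognormal(μ,σ) then ln T ~ Normal(μ,σ), so the p-quantile of ln T is μ + z_p·σ.
ln(2300) = 7.741 and ln(10000) = 9.21; z_{0.25} = -0.6745, z_{0.91} = 1.341.
σ = (9.21 − 7.741)/(1.341 − (-0.6745)) = 0.729.
μ = 7.741 − (-0.6745)·0.729 = 8.233.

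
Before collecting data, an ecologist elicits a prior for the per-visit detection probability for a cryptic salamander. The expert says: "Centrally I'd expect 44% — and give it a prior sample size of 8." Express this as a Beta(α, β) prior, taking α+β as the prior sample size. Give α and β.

Under the effective-sample-size interpretation, Beta(α, β) has prior mean α/(α+β) and prior sample size α+β.
So α+β = 8 and α/(α+β) = 0.44, giving α = 0.44·8 = 3.52 and β = 8 − 3.52 = 4.48.

α = 3.52, β = 4.48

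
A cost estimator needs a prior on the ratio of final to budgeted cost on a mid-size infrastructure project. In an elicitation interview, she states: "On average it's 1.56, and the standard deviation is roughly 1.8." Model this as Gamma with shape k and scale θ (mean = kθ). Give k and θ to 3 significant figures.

k ≈ 0.751, θ ≈ 2.08

For Gamma(k, scale θ): mean = kθ, variance = kθ², so CV = 1/√k.
CV = SD/mean = 1.8/1.56 = 1.154, hence k = 1/CV² = 0.751.
Then θ = mean/k = 1.56/0.751 = 2.08.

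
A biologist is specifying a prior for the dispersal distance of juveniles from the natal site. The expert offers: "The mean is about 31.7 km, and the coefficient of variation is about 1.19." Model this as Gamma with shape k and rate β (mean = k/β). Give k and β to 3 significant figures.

For Gamma(k, rate β): mean = k/β, variance = k/β², so CV = 1/√k.
CV = 1.19, hence k = 1/CV² = 0.706.
Then β = k/mean = 0.706/31.7 = 0.0223.

k ≈ 0.706, β ≈ 0.0223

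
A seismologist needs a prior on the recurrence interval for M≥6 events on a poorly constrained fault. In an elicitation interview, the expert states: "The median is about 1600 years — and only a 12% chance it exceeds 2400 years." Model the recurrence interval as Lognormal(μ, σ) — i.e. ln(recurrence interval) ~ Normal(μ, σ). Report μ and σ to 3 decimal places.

μ ≈ 7.378, σ ≈ 0.345

If T ~ Lognormal(μ,σ) then ln T ~ Normal(μ,σ), so the p-quantile of ln T is μ + z_p·σ.
ln(1600) = 7.378 and ln(2400) = 7.783; z_{0.5} = 0, z_{0.88} = 1.175.
σ = (7.783 − 7.378)/(1.175 − (0)) = 0.345.
μ = 7.378 − (0)·0.345 = 7.378.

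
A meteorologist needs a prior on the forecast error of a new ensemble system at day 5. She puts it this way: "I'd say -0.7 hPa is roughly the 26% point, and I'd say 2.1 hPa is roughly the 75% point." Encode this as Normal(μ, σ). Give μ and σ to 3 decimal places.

μ = 0.667, σ = 2.125

The p-quantile of Normal(μ,σ) is μ + z_p·σ, with z_{0.26} = -0.6433 and z_{0.75} = 0.6745.
Eliminate σ: μ = (z₂·x₁ − z₁·x₂)/(z₂ − z₁) = (0.6745·-0.7 − (-0.6433)·2.1)/1.318 = 0.667.
Then σ = (x₂ − x₁)/(z₂ − z₁) = (2.1 − -0.7)/1.318 = 2.125.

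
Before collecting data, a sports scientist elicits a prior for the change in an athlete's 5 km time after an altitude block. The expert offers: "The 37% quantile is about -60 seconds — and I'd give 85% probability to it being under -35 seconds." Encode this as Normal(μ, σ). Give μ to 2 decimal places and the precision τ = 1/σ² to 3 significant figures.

μ = -53.94, τ = 0.003

For Normal(μ,σ), the p-quantile is μ + z_p·σ. Here z_{0.37} = -0.3319, z_{0.85} = 1.036.
So -60 = μ − 0.3319σ and -35 = μ + 1.036σ.
Subtracting: σ = (-35 − -60)/(1.036 − (-0.3319)) = 18.27.
Then μ = -60 − (-0.3319)·18.27 = -53.94.
Precision τ = 1/σ² = 1/18.27² = 0.003.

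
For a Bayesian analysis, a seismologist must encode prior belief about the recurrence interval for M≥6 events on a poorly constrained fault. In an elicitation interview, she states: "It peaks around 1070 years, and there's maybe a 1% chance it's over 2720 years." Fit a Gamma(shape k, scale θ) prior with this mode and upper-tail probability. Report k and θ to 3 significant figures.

k ≈ 6.37, θ ≈ 199

Gamma(k,θ) with k>1 has mode (k−1)θ, so θ = 1070/(k−1).
Need P(X < 2720) = 0.99 with θ tied to k this way. Start at k = 2, θ = 1070: P(X<2720) ≈ 0.721.
Too low — raise k to concentrate. Iterating converges to k ≈ 6.37.
Then θ = 1070/(6.37−1) ≈ 199.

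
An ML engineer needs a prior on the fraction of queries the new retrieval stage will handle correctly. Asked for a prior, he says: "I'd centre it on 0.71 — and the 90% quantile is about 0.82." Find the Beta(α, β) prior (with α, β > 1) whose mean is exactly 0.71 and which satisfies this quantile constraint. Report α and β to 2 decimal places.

α ≈ 18.14, β ≈ 7.41

With mean 0.71 fixed, write α = 0.71s, β = 0.29s where s = α+β.
Need P(θ < 0.82) = 0.9 under Beta(0.71s, 0.29s). Normal approximation: (q−m)/√(m(1−m)/s) ≈ z_{0.9} = 1.28, so s ≈ 0.71·0.29·(1.28)²/(0.82−0.71)² = 27.9.
At s = 27.9: P(θ<0.82) ≈ 0.911. Adjusting to match 0.9 gives s ≈ 25.55.
So α = 0.71·25.55 ≈ 18.14, β = 0.29·25.55 ≈ 7.41.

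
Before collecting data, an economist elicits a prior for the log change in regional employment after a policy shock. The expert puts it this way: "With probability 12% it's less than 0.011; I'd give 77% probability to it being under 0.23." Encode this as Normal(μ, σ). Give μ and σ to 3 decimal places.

μ = 0.145, σ = 0.114

For Normal(μ,σ), the p-quantile is μ + z_p·σ. Here z_{0.12} = -1.175, z_{0.77} = 0.7388.
So 0.011 = μ − 1.175σ and 0.23 = μ + 0.7388σ.
Subtracting: σ = (0.23 − 0.011)/(0.7388 − (-1.175)) = 0.114.
Then μ = 0.011 − (-1.175)·0.114 = 0.145.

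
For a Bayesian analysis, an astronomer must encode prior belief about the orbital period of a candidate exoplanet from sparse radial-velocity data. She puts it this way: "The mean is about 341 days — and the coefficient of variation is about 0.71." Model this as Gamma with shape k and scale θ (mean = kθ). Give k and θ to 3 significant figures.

k ≈ 1.98, θ ≈ 172

For Gamma(k, scale θ): mean = kθ, variance = kθ², so CV = 1/√k.
CV = 0.71, hence k = 1/CV² = 1.98.
Then θ = mean/k = 341/1.98 = 172.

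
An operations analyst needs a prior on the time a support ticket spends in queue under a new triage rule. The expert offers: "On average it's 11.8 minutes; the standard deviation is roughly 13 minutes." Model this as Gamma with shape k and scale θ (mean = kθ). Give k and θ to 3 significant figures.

For Gamma(k, scale θ): mean = kθ, variance = kθ², so CV = 1/√k.
CV = SD/mean = 13/11.8 = 1.102, hence k = 1/CV² = 0.824.
Then θ = mean/k = 11.8/0.824 = 14.3.

k ≈ 0.824, θ ≈ 14.3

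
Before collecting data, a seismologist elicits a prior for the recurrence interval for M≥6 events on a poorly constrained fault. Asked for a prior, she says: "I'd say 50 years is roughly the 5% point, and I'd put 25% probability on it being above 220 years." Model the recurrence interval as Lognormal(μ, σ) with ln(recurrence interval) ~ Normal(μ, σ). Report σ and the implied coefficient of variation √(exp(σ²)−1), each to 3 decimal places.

σ ≈ 0.639, CV ≈ 0.710

If T ~ Lognormal(μ,σ) then ln T ~ Normal(μ,σ), so the p-quantile of ln T is μ + z_p·σ.
ln(50) = 3.912 and ln(220) = 5.394; z_{0.05} = -1.645, z_{0.75} = 0.6745.
σ = (5.394 − 3.912)/(0.6745 − (-1.645)) = 0.639.
μ = 3.912 − (-1.645)·0.639 = 4.963.
CV = √(exp(σ²)−1) = √(exp(0.4081)−1) = 0.710.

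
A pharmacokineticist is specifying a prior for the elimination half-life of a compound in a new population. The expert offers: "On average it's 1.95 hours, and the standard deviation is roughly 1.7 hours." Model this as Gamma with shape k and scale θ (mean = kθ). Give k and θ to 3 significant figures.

k ≈ 1.32, θ ≈ 1.48

For Gamma(k, scale θ): mean = kθ, variance = kθ², so CV = 1/√k.
CV = SD/mean = 1.7/1.95 = 0.8718, hence k = 1/CV² = 1.32.
Then θ = mean/k = 1.95/1.32 = 1.48.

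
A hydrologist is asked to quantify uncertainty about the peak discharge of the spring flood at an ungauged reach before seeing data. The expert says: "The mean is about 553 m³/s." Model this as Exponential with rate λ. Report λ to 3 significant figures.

Exponential mean = 1/λ, so λ = 1/553.0 = 0.00181.

λ ≈ 0.00181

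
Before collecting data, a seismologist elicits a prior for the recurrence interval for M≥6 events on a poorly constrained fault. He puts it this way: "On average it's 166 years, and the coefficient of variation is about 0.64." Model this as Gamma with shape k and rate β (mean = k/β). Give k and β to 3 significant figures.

k ≈ 2.44, β ≈ 0.0147

For Gamma(k, rate β): mean = k/β, variance = k/β², so CV = 1/√k.
CV = 0.64, hence k = 1/CV² = 2.44.
Then β = k/mean = 2.44/166 = 0.0147.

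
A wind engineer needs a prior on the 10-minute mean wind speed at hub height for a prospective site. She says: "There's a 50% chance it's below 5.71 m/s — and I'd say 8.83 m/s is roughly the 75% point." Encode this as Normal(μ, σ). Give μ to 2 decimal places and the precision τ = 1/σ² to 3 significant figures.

For Normal(μ,σ), the p-quantile is μ + z_p·σ. Here z_{0.5} = 0, z_{0.75} = 0.6745.
So 5.71 = μ + 0σ and 8.83 = μ + 0.6745σ.
Subtracting: σ = (8.83 − 5.71)/(0.6745 − (0)) = 4.63.
Then μ = 5.71 − (0)·4.63 = 5.71.
Precision τ = 1/σ² = 1/4.626² = 0.0467.

μ = 5.71, τ = 0.0467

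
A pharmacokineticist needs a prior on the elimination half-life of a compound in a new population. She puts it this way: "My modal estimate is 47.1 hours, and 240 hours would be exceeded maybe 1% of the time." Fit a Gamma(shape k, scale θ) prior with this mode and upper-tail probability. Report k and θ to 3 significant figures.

Gamma(k,θ) with k>1 has mode (k−1)θ, so θ = 47.1/(k−1).
Need P(X < 240) = 0.99 with θ tied to k this way. Start at k = 2, θ = 47.1: P(X<240) ≈ 0.963.
Too low — raise k to concentrate. Iterating converges to k ≈ 2.47.
Then θ = 47.1/(2.47−1) ≈ 32.

k ≈ 2.47, θ ≈ 32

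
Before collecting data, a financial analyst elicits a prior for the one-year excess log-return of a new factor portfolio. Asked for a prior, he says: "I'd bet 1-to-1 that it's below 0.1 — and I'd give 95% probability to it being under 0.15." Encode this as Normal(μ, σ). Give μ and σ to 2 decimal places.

μ = 0.10, σ = 0.03

For Normal(μ,σ), the p-quantile is μ + z_p·σ. Here z_{0.5} = 0, z_{0.95} = 1.645.
So 0.1 = μ + 0σ and 0.15 = μ + 1.645σ.
Subtracting: σ = (0.15 − 0.1)/(1.645 − (0)) = 0.03.
Then μ = 0.1 − (0)·0.03 = 0.10.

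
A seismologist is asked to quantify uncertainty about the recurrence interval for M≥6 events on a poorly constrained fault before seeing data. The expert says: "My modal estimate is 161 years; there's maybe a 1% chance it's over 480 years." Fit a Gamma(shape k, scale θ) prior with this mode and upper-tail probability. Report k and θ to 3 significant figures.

Gamma(k,θ) with k>1 has mode (k−1)θ, so θ = 161/(k−1).
Need P(X < 480) = 0.99 with θ tied to k this way. Start at k = 2, θ = 161: P(X<480) ≈ 0.798.
Too low — raise k to concentrate. Iterating converges to k ≈ 4.78.
Then θ = 161/(4.78−1) ≈ 42.6.

k ≈ 4.78, θ ≈ 42.6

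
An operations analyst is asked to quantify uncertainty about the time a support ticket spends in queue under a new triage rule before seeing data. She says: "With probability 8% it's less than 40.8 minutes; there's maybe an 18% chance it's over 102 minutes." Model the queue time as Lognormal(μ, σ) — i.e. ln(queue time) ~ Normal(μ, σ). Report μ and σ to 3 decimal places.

If T ~ Lognormal(μ,σ) then ln T ~ Normal(μ,σ), so the p-quantile of ln T is μ + z_p·σ.
ln(40.8) = 3.709 and ln(102) = 4.625; z_{0.08} = -1.405, z_{0.82} = 0.9154.
σ = (4.625 − 3.709)/(0.9154 − (-1.405)) = 0.395.
μ = 3.709 − (-1.405)·0.395 = 4.264.

μ ≈ 4.264, σ ≈ 0.395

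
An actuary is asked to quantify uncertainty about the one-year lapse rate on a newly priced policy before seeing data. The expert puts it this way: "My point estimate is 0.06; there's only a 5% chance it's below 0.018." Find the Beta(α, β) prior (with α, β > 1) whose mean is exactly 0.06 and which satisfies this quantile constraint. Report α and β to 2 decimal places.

With mean 0.06 fixed, write α = 0.06s, β = 0.94s where s = α+β.
Need P(θ < 0.018) = 0.05 under Beta(0.06s, 0.94s). Normal approximation: (q−m)/√(m(1−m)/s) ≈ z_{0.05} = -1.64, so s ≈ 0.06·0.94·(-1.64)²/(0.018−0.06)² = 86.5.
At s = 86.5: P(θ<0.018) ≈ 0.015. Adjusting to match 0.05 gives s ≈ 53.94.
So α = 0.06·53.94 ≈ 3.24, β = 0.94·53.94 ≈ 50.70.

α ≈ 3.24, β ≈ 50.70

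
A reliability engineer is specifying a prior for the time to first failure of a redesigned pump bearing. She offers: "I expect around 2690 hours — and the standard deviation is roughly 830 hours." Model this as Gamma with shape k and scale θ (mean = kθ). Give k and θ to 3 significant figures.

For Gamma(k, scale θ): mean = kθ, variance = kθ², so CV = 1/√k.
CV = SD/mean = 830/2690 = 0.3086, hence k = 1/CV² = 10.5.
Then θ = mean/k = 2690/10.5 = 256.

k ≈ 10.5, θ ≈ 256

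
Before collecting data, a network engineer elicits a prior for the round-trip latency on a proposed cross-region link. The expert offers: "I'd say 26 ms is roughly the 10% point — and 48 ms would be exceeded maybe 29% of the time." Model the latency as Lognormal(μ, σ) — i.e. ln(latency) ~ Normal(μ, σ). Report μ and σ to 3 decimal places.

If T ~ Lognormal(μ,σ) then ln T ~ Normal(μ,σ), so the p-quantile of ln T is μ + z_p·σ.
ln(26) = 3.258 and ln(48) = 3.871; z_{0.1} = -1.282, z_{0.71} = 0.5534.
σ = (3.871 − 3.258)/(0.5534 − (-1.282)) = 0.334.
μ = 3.258 − (-1.282)·0.334 = 3.686.

μ ≈ 3.686, σ ≈ 0.334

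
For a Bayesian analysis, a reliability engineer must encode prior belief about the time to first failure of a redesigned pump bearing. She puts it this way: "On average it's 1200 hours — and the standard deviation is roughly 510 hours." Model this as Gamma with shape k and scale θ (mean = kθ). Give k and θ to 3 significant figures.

For Gamma(k, scale θ): mean = kθ, variance = kθ², so CV = 1/√k.
CV = SD/mean = 510/1200 = 0.425, hence k = 1/CV² = 5.54.
Then θ = mean/k = 1200/5.54 = 217.

k ≈ 5.54, θ ≈ 217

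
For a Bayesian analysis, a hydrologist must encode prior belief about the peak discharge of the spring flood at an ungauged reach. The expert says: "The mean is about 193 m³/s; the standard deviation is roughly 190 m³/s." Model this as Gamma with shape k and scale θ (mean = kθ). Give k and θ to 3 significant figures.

For Gamma(k, scale θ): mean = kθ, variance = kθ², so CV = 1/√k.
CV = SD/mean = 190/193 = 0.9845, hence k = 1/CV² = 1.03.
Then θ = mean/k = 193/1.03 = 187.

k ≈ 1.03, θ ≈ 187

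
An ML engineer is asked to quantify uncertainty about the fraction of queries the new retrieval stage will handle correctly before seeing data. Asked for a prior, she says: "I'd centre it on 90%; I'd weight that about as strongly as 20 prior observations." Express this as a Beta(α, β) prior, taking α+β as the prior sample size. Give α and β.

α = 18, β = 2

Under the effective-sample-size interpretation, Beta(α, β) has prior mean α/(α+β) and prior sample size α+β.
So α+β = 20 and α/(α+β) = 0.9, giving α = 0.9·20 = 18 and β = 20 − 18 = 2.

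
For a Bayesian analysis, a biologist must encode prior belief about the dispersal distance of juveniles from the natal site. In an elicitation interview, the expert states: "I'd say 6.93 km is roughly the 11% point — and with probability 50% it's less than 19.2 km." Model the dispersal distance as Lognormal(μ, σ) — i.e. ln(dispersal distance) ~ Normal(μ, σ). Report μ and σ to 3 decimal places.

μ ≈ 2.955, σ ≈ 0.831

If T ~ Lognormal(μ,σ) then ln T ~ Normal(μ,σ), so the p-quantile of ln T is μ + z_p·σ.
ln(6.93) = 1.936 and ln(19.2) = 2.955; z_{0.11} = -1.227, z_{0.5} = 0.
σ = (2.955 − 1.936)/(0 − (-1.227)) = 0.831.
μ = 1.936 − (-1.227)·0.831 = 2.955.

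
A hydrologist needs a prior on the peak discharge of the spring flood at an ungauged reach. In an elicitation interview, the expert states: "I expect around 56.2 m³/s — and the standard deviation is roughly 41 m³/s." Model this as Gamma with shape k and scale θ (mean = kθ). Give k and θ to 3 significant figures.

For Gamma(k, scale θ): mean = kθ, variance = kθ², so CV = 1/√k.
CV = SD/mean = 41/56.2 = 0.7295, hence k = 1/CV² = 1.88.
Then θ = mean/k = 56.2/1.88 = 29.9.

k ≈ 1.88, θ ≈ 29.9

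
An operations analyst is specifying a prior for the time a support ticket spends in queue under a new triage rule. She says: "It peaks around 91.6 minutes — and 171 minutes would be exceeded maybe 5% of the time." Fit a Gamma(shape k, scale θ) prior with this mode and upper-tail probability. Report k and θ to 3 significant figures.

k ≈ 8.14, θ ≈ 12.8

Gamma(k,θ) with k>1 has mode (k−1)θ, so θ = 91.6/(k−1).
Need P(X < 171) = 0.95 with θ tied to k this way. Start at k = 2, θ = 91.6: P(X<171) ≈ 0.557.
Too low — raise k to concentrate. Iterating converges to k ≈ 8.14.
Then θ = 91.6/(8.14−1) ≈ 12.8.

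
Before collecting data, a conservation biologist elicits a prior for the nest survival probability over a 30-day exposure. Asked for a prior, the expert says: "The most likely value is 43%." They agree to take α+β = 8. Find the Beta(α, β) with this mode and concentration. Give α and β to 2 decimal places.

For α,β > 1 the Beta mode is (α−1)/(α+β−2). With α+β = 8, the mode is (α−1)/6.
Set (α−1)/6 = 0.43 → α = 1 + 0.43·6 = 3.58.
β = 8 − α = 4.42.

α = 3.58, β = 4.42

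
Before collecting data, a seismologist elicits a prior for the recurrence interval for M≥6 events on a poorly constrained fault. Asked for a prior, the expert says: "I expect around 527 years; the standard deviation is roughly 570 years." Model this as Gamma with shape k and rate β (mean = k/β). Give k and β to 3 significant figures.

For Gamma(k, rate β): mean = k/β, variance = k/β², so CV = 1/√k.
CV = SD/mean = 570/527 = 1.082, hence k = 1/CV² = 0.855.
Then β = k/mean = 0.855/527 = 0.00162.

k ≈ 0.855, β ≈ 0.00162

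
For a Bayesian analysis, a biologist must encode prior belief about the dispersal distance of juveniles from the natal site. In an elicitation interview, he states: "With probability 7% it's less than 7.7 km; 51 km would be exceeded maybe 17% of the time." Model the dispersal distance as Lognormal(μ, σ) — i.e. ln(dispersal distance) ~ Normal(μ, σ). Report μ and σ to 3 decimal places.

If T ~ Lognormal(μ,σ) then ln T ~ Normal(μ,σ), so the p-quantile of ln T is μ + z_p·σ.
ln(7.7) = 2.041 and ln(51) = 3.932; z_{0.07} = -1.476, z_{0.83} = 0.9542.
σ = (3.932 − 2.041)/(0.9542 − (-1.476)) = 0.778.
μ = 2.041 − (-1.476)·0.778 = 3.189.

μ ≈ 3.189, σ ≈ 0.778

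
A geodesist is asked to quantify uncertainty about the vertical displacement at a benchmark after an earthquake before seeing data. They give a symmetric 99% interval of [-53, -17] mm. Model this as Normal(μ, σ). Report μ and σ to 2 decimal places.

A symmetric 99% interval runs μ ± z·σ with z = 2.576.
Half-width = 18, so σ = 18/2.576 = 6.99.
μ is the interval midpoint, -35.00.

μ = -35.00, σ = 6.99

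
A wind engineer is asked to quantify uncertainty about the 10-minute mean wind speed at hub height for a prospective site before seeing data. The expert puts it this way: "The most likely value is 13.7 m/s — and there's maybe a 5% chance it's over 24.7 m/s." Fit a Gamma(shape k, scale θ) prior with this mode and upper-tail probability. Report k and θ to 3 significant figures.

Gamma(k,θ) with k>1 has mode (k−1)θ, so θ = 13.7/(k−1).
Need P(X < 24.7) = 0.95 with θ tied to k this way. Start at k = 2, θ = 13.7: P(X<24.7) ≈ 0.538.
Too low — raise k to concentrate. Iterating converges to k ≈ 9.02.
Then θ = 13.7/(9.02−1) ≈ 1.71.

k ≈ 9.02, θ ≈ 1.71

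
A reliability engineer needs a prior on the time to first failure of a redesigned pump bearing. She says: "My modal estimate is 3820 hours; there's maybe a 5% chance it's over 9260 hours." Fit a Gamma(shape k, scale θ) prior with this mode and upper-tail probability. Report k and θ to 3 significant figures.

k ≈ 4.48, θ ≈ 1100

Gamma(k,θ) with k>1 has mode (k−1)θ, so θ = 3820/(k−1).
Need P(X < 9260) = 0.95 with θ tied to k this way. Start at k = 2, θ = 3820: P(X<9260) ≈ 0.697.
Too low — raise k to concentrate. Iterating converges to k ≈ 4.48.
Then θ = 3820/(4.48−1) ≈ 1100.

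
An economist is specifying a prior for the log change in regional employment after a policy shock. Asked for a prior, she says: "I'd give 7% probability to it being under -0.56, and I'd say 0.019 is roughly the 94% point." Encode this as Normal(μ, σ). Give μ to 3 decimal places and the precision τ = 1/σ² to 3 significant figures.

μ = -0.278, τ = 27.4

For Normal(μ,σ), the p-quantile is μ + z_p·σ. Here z_{0.07} = -1.476, z_{0.94} = 1.555.
So -0.56 = μ − 1.476σ and 0.019 = μ + 1.555σ.
Subtracting: σ = (0.019 − -0.56)/(1.555 − (-1.476)) = 0.191.
Then μ = -0.56 − (-1.476)·0.191 = -0.278.
Precision τ = 1/σ² = 1/0.1911² = 27.4.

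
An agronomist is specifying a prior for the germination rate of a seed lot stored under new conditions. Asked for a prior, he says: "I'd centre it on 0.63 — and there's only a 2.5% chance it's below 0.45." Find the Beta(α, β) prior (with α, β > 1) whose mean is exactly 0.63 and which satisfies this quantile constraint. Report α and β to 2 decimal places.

α ≈ 18.22, β ≈ 10.70

With mean 0.63 fixed, write α = 0.63s, β = 0.37s where s = α+β.
Need P(θ < 0.45) = 0.025 under Beta(0.63s, 0.37s). Normal approximation: (q−m)/√(m(1−m)/s) ≈ z_{0.025} = -1.96, so s ≈ 0.63·0.37·(-1.96)²/(0.45−0.63)² = 27.6.
At s = 27.6: P(θ<0.45) ≈ 0.028. Adjusting to match 0.025 gives s ≈ 28.93.
So α = 0.63·28.93 ≈ 18.22, β = 0.37·28.93 ≈ 10.70.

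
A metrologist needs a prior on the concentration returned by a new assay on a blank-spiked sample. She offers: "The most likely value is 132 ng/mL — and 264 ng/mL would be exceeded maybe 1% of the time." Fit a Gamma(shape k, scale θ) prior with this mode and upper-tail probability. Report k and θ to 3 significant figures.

Gamma(k,θ) with k>1 has mode (k−1)θ, so θ = 132/(k−1).
Need P(X < 264) = 0.99 with θ tied to k this way. Start at k = 2, θ = 132: P(X<264) ≈ 0.594.
Too low — raise k to concentrate. Iterating converges to k ≈ 11.2.
Then θ = 132/(11.2−1) ≈ 12.9.

k ≈ 11.2, θ ≈ 12.9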